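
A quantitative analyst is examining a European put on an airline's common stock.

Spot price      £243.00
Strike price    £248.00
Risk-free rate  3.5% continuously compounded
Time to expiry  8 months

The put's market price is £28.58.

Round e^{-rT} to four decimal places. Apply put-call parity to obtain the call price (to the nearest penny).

exp(−rT) = exp(−0.035·0.6667) = 0.9769
Put-call parity: C − P = S − K·e^(−rT) = 243 − 248·0.9769 = 243 − 242.2712 = 0.7288
C = P + (C − P) = 28.58 + (0.7288) = 29.3088

£29.31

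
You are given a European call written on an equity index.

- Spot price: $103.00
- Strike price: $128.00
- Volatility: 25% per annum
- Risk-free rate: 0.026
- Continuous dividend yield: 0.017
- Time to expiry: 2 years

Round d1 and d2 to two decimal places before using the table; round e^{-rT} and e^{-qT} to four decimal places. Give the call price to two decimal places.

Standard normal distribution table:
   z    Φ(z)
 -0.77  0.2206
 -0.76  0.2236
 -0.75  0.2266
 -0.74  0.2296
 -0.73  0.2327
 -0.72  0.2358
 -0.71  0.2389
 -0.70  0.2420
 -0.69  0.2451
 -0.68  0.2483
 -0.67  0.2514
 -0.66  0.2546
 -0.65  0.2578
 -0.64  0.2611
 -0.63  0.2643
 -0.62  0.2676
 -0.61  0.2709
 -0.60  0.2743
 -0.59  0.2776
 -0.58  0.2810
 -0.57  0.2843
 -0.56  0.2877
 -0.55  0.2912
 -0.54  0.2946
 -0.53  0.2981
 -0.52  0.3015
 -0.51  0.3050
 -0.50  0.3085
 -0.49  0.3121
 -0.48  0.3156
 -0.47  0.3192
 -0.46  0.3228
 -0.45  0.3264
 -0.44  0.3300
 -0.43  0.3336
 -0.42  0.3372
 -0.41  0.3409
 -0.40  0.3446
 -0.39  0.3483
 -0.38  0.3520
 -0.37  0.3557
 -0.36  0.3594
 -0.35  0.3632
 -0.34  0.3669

$6.78

T = 2;  σ√T = 0.3536
d₁ = [ln(103/128) + (0.026 − 0.017 + 0.25²/2)·2] / 0.3536 = [-0.2173 + 0.0805] / 0.3536 = -0.3869 → -0.39
d₂ = d₁ − σ√T = -0.3869 − 0.3536 = -0.7405 → -0.74
exp(−qT) = exp(−0.017·2) = 0.9666;  exp(−rT) = exp(−0.026·2) = 0.9493
N(d₁) = N(-0.39) = 0.3483;  N(d₂) = N(-0.74) = 0.2296
C = 103·0.9666·0.3483 − 128·0.9493·0.2296 = 34.6767 − 27.8988 = 6.7779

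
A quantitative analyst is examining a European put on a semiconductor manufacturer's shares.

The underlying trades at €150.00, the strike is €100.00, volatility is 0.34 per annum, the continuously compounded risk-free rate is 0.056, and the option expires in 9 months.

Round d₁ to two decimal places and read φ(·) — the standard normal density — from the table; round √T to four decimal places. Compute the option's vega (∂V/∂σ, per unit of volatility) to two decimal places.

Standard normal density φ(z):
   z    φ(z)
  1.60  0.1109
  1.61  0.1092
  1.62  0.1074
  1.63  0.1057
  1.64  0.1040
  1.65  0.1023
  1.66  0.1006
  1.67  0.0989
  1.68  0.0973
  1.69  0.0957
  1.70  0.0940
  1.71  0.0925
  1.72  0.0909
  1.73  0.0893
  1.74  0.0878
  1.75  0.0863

12.85

T = 0.75;  σ√T = 0.2944
d₁ = [ln(150/100) + (0.056 + ½·0.34²)·0.75] / (σ√T) = (0.4055 + 0.0854) / 0.2944 = 1.6669 ⇒ 1.67
√T = √0.75 = 0.8660
φ(d₁) = φ(1.67) = 0.0989
vega = S·φ(d₁)·√T = 150·0.0989·0.8660 = 12.8471
(Call and put vega coincide under Black-Scholes.)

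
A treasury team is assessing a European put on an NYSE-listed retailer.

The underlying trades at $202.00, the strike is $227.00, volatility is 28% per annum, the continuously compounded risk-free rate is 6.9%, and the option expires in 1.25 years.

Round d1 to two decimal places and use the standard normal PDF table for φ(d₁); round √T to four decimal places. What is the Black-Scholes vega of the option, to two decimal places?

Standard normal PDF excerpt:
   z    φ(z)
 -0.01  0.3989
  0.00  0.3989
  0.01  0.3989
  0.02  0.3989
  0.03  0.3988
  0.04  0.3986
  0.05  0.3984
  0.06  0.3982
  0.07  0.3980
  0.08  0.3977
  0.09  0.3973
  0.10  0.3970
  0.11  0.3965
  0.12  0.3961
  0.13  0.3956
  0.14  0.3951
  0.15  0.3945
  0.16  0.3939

σ√T = 0.28·√1.25 = 0.3130
d₁ = [ln(202/227) + (0.069 + ½·0.28²)·1.25] / (σ√T) = (-0.1167 + 0.1353) / 0.3130 = 0.0593 ⇒ 0.06
√T = √1.25 = 1.1180
φ(d₁) = φ(0.06) = 0.3982
vega = S·φ(d₁)·√T = 202·0.3982·1.1180 = 89.9279

89.93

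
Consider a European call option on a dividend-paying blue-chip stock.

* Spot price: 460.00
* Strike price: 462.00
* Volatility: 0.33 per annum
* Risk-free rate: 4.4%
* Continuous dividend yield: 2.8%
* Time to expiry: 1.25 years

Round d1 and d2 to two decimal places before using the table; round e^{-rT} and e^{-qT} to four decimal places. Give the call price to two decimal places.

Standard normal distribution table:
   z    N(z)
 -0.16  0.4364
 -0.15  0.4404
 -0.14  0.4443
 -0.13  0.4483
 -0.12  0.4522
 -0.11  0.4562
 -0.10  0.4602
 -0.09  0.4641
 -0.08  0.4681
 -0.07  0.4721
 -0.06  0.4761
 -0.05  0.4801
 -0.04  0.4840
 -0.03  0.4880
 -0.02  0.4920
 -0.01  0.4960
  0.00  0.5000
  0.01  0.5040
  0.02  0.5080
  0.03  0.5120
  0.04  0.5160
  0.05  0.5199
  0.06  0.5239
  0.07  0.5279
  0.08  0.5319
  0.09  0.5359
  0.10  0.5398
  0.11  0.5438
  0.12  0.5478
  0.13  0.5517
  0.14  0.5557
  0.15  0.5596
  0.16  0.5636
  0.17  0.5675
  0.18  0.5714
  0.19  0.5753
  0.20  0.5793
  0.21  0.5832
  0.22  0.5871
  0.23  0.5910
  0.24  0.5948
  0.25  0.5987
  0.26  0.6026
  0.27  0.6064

σ√T = 0.33 × 1.1180 = 0.3690
d₁ = [ln(460/462) + (0.044 − 0.028 + 0.33²/2)·1.25] / 0.3690 = [-0.0043 + 0.0881] / 0.3690 = 0.2269 ⇒ 0.23
d₂ = d₁ − σ√T = 0.2269 − 0.3690 = -0.1420 ⇒ -0.14
exp(−qT) = exp(−0.028·1.25) = 0.9656;  exp(−rT) = exp(−0.044·1.25) = 0.9465
C = 460·0.9656·N(0.23) − 462·0.9465·N(-0.14) = 460·0.9656·0.5910 − 462·0.9465·0.4443 = 262.5080 − 194.2848 = 68.2232

68.22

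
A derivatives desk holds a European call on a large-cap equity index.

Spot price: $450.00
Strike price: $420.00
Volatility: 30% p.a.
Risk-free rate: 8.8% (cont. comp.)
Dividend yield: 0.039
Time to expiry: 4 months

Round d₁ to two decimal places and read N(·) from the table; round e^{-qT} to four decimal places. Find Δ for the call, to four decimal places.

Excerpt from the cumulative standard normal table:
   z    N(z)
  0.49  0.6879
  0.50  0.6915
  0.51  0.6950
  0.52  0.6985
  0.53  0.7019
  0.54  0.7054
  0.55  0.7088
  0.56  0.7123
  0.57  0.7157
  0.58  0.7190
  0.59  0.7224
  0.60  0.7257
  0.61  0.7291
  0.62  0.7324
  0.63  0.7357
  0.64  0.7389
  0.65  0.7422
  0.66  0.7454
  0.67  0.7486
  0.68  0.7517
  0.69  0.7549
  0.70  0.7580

σ√T = 0.3 × 0.5774 = 0.1732
d₁ = [ln(450/420) + (0.088 − 0.039 + 0.3²/2)·0.3333] / 0.1732 = [0.0690 + 0.0313] / 0.1732 = 0.5792 ≈ 0.58
N(d₁) = N(0.58) = 0.7190
Δ_call = e^(−qT)·N(d₁) = 0.9871·0.7190 = 0.7097

0.7097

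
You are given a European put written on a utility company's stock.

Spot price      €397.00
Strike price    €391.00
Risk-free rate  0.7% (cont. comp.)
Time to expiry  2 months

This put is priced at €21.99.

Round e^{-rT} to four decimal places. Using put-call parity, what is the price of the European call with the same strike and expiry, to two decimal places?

exp(−rT) = exp(−0.007·0.1667) = 0.9988
Put-call parity: C − P = S − K·e^(−rT) = 397 − 391·0.9988 = 397 − 390.5308 = 6.4692
C = P + (C − P) = 21.99 + (6.4692) = 28.4592

€28.46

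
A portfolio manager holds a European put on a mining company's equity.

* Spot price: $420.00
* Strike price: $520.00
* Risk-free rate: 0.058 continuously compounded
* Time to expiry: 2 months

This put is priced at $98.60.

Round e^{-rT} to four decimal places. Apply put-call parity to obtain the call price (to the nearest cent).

e^(−rT) = e^(−0.058·0.1667) = 0.9904
Put-call parity: C − P = S − K·e^(−rT) = 420 − 520·0.9904 = 420 − 515.0080 = -95.0080
C = P + (C − P) = 98.60 + (-95.0080) = 3.5920

$3.59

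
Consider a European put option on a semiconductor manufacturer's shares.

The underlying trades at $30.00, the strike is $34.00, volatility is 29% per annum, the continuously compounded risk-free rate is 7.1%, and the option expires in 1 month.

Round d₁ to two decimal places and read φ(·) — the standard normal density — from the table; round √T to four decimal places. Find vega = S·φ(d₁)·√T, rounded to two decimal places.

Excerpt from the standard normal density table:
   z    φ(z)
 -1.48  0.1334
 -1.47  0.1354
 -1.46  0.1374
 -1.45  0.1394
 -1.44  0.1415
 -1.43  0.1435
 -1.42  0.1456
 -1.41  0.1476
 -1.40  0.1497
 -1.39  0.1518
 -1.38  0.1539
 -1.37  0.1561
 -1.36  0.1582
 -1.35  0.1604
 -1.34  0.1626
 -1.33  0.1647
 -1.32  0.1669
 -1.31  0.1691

T = 0.08333;  σ√T = 0.0837
ln(S/K) + (r + σ²/2)T = ln(30/34) + (0.071 + 0.29²/2)·0.08333 = -0.1252 + 0.0094 = -0.1157
d₁ = -0.1157 / 0.0837 = -1.3826 ⇒ -1.38
√T = √0.08333 = 0.2887
φ(d₁) = φ(-1.38) = 0.1539
vega = S·φ(d₁)·√T = 30·0.1539·0.2887 = 1.3329

1.33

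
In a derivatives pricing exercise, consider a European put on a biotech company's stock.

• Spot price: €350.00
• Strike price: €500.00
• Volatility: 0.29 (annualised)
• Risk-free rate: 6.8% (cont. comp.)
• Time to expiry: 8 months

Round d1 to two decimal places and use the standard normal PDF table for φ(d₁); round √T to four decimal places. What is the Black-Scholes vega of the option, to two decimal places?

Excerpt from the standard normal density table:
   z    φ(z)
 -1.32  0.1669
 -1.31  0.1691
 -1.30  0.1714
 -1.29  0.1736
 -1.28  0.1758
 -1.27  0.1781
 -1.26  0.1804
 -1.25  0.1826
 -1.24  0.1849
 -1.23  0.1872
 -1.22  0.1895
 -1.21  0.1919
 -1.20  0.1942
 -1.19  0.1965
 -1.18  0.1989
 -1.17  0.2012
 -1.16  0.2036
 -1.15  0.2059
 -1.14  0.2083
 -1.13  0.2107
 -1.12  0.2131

T = 0.6667;  σ√T = 0.2368
ln(S/K) + (r + σ²/2)T = ln(350/500) + (0.068 + 0.29²/2)·0.6667 = -0.3567 + 0.0734 = -0.2833
d₁ = -0.2833 / 0.2368 = -1.1965 ≈ -1.20
√T = √0.6667 = 0.8165
φ(d₁) = φ(-1.20) = 0.1942
vega = S·φ(d₁)·√T = 350·0.1942·0.8165 = 55.4975
(The call has the same vega.)

55.50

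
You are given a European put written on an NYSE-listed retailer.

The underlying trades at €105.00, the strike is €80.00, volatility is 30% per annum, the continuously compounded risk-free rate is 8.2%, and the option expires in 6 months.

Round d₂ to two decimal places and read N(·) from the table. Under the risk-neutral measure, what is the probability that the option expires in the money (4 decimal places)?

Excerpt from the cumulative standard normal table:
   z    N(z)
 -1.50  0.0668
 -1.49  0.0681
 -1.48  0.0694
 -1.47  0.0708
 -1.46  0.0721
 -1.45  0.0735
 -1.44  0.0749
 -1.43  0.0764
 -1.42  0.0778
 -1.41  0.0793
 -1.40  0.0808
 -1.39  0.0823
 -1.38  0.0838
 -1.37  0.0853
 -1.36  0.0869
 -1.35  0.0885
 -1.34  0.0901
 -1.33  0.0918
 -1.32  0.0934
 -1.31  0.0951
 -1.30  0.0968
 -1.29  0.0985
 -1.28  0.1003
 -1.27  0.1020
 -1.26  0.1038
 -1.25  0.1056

σ√T = 0.3 × 0.7071 = 0.2121
ln(S/K) + (r + σ²/2)T = ln(105/80) + (0.082 + 0.3²/2)·0.5 = 0.2719 + 0.0635 = 0.3354
d₁ = 0.3354 / 0.2121 = 1.5812 → 1.58
d₂ = d₁ − σ√T = 1.5812 − 0.2121 = 1.3691 → 1.37
Risk-neutral Pr[S_T < K] = N(−d₂) = N(-1.37) = 0.0853

0.0853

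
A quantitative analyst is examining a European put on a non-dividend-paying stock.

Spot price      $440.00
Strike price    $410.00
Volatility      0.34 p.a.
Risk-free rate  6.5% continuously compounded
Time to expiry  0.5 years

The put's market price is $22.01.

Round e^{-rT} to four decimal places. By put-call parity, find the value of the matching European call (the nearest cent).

$65.13

exp(−rT) = exp(−0.065·0.5) = 0.9680
Put-call parity: C − P = S − K·e^(−rT) = 440 − 410·0.9680 = 440 − 396.8800 = 43.1200
C = P + (C − P) = 22.01 + (43.1200) = 65.1300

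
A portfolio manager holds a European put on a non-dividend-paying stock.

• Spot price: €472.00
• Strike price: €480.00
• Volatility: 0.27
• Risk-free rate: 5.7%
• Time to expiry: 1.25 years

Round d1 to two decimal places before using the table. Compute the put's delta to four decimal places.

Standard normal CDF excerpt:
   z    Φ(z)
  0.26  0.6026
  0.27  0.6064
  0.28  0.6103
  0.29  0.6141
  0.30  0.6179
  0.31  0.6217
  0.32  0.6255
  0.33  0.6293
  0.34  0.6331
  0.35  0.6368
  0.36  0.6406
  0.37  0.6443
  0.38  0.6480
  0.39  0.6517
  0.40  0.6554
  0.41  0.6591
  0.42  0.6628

σ√T = 0.27·√1.25 = 0.3019
d₁ = [ln(472/480) + (0.057 + 0.27²/2)·1.25] / 0.3019 = [-0.0168 + 0.1168] / 0.3019 = 0.3313 → 0.33
N(d₁) = N(0.33) = 0.6293
Δ_put = N(d₁) − 1 = 0.6293 − 1 = -0.3707

-0.3707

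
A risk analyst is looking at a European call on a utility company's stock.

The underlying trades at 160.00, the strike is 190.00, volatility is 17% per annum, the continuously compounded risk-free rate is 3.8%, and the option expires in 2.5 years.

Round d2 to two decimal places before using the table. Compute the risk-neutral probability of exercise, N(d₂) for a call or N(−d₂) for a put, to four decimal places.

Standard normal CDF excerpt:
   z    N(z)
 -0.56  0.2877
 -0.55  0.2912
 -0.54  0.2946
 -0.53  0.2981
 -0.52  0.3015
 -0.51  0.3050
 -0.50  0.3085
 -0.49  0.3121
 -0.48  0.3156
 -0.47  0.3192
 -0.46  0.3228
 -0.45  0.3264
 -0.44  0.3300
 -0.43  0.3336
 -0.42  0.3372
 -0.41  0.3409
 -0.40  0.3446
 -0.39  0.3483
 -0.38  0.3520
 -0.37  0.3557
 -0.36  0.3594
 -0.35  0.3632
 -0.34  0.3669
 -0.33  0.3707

T = 2.5;  σ√T = 0.2688
d₁ = [ln(160/190) + (0.038 + 0.17²/2)·2.5] / 0.2688 = [-0.1719 + 0.1311] / 0.2688 = -0.1515 ≈ -0.15
d₂ = d₁ − σ√T = -0.1515 − 0.2688 = -0.4203 ≈ -0.42
Risk-neutral Pr[S_T > K] = N(d₂) = N(-0.42) = 0.3372

0.3372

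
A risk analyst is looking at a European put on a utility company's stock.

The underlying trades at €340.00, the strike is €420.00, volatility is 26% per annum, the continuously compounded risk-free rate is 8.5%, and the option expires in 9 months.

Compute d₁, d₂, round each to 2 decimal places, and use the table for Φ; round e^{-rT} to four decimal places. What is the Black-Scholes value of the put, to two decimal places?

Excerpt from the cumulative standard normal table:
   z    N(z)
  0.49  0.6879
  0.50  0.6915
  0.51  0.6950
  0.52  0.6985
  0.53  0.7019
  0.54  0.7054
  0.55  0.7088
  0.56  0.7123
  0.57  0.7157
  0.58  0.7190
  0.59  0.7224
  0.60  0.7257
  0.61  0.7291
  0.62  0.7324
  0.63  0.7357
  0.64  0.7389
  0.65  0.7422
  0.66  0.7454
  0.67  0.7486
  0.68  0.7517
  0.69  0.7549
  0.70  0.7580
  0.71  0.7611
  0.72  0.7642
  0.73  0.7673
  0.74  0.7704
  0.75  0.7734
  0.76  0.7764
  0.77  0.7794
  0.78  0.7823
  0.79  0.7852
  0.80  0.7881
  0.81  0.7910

€67.28

T = 0.75;  σ√T = 0.2252
d₁ = [ln(340/420) + (0.085 + ½·0.26²)·0.75] / (σ√T) = (-0.2113 + 0.0891) / 0.2252 = -0.5427 which rounds to -0.54
d₂ = -0.5427 − 0.2252 = -0.7679 which rounds to -0.77
exp(−rT) = exp(−0.085·0.75) = 0.9382
N(−d₂) = N(0.77) = 0.7794;  N(−d₁) = N(0.54) = 0.7054
P = 420·0.9382·0.7794 − 340·0.7054 = 307.1179 − 239.8360 = 67.2819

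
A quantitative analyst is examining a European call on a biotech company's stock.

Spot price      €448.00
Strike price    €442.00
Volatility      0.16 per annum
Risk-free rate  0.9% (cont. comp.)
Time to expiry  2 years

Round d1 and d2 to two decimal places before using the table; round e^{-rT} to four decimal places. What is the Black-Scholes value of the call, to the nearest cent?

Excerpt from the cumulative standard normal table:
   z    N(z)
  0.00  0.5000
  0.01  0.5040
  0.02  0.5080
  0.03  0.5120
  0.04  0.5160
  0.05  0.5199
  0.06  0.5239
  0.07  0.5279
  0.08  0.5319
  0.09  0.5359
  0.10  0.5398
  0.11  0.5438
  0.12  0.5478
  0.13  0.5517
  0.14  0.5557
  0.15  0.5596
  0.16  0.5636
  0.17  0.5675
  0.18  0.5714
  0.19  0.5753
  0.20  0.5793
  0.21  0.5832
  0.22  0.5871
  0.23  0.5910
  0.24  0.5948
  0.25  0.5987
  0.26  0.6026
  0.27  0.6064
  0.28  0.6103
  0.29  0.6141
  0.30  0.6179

€45.94

σ√T = 0.16 × 1.4142 = 0.2263
d₁ = [ln(448/442) + (0.009 + 0.16²/2)·2] / 0.2263 = [0.0135 + 0.0436] / 0.2263 = 0.2523 ≈ 0.25
d₂ = d₁ − σ√T = 0.2523 − 0.2263 = 0.0260 ≈ 0.03
exp(−rT) = exp(−0.009·2) = 0.9822
C = 448·N(0.25) − 442·0.9822·N(0.03) = 448·0.5987 − 442·0.9822·0.5120 = 268.2176 − 222.2758 = 45.9418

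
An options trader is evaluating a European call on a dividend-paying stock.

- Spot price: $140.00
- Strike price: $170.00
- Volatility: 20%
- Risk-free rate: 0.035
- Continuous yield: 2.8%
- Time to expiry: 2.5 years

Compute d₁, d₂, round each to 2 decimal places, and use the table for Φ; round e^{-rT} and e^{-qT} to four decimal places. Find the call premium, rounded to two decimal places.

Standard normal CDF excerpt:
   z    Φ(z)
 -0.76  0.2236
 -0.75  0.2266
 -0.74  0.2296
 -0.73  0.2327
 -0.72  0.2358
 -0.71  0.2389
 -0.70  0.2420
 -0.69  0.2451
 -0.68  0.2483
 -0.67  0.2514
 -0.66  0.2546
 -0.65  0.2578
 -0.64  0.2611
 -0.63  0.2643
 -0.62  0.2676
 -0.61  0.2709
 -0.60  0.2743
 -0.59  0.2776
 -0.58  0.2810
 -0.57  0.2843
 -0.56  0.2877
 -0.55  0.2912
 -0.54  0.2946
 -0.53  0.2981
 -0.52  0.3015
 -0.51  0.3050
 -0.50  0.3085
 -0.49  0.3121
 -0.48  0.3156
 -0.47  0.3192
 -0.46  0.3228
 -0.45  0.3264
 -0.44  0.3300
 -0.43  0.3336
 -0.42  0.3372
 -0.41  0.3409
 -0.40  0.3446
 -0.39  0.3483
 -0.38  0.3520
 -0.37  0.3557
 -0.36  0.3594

σ√T = 0.2 × 1.5811 = 0.3162
ln(S/K) + (r − q + σ²/2)T = ln(140/170) + (0.035 − 0.028 + 0.2²/2)·2.5 = -0.1942 + 0.0675 = -0.1267
d₁ = -0.1267 / 0.3162 = -0.4005 ⇒ -0.40
d₂ = d₁ − σ√T = -0.4005 − 0.3162 = -0.7167 ⇒ -0.72
e^(−qT) = e^(−0.028·2.5) = 0.9324;  e^(−rT) = e^(−0.035·2.5) = 0.9162
N(d₁) = N(-0.40) = 0.3446;  N(d₂) = N(-0.72) = 0.2358
C = 140·0.9324·0.3446 − 170·0.9162·0.2358 = 44.9827 − 36.7268 = 8.2559

$8.26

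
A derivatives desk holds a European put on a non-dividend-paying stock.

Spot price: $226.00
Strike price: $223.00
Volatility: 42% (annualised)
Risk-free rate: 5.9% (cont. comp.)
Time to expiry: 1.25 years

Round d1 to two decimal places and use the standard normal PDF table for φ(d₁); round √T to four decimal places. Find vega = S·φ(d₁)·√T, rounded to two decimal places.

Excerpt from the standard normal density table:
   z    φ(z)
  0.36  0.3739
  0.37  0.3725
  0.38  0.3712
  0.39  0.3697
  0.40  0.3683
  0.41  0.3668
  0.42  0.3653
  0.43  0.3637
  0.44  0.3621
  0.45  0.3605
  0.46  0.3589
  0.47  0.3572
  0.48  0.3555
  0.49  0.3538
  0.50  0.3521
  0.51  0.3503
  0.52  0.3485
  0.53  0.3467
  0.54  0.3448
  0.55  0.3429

92.30

σ√T = 0.42 × 1.1180 = 0.4696
ln(S/K) + (r + σ²/2)T = ln(226/223) + (0.059 + 0.42²/2)·1.25 = 0.0134 + 0.1840 = 0.1974
d₁ = 0.1974 / 0.4696 = 0.4203 ≈ 0.42
√T = √1.25 = 1.1180
φ(d₁) = φ(0.42) = 0.3653
vega = S·φ(d₁)·√T = 226·0.3653·1.1180 = 92.2996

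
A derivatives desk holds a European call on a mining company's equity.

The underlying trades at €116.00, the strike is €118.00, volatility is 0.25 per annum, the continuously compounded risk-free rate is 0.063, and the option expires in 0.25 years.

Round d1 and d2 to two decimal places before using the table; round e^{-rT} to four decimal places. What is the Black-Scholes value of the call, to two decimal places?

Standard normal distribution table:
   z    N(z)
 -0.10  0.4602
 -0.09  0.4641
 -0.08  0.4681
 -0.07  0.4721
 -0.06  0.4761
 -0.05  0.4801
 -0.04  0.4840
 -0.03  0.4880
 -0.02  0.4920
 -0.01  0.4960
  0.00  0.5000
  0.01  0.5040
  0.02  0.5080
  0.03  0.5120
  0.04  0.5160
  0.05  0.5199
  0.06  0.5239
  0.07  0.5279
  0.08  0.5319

€5.47

σ√T = 0.25 × 0.5000 = 0.1250
ln(S/K) + (r + σ²/2)T = ln(116/118) + (0.063 + 0.25²/2)·0.25 = -0.0171 + 0.0236 = 0.0065
d₁ = 0.0065 / 0.1250 = 0.0517 ⇒ 0.05
d₂ = d₁ − σ√T = 0.0517 − 0.1250 = -0.0733 ⇒ -0.07
exp(−rT) = exp(−0.063·0.25) = 0.9844
C = 116·N(0.05) − 118·0.9844·N(-0.07) = 116·0.5199 − 118·0.9844·0.4721 = 60.3084 − 54.8388 = 5.4696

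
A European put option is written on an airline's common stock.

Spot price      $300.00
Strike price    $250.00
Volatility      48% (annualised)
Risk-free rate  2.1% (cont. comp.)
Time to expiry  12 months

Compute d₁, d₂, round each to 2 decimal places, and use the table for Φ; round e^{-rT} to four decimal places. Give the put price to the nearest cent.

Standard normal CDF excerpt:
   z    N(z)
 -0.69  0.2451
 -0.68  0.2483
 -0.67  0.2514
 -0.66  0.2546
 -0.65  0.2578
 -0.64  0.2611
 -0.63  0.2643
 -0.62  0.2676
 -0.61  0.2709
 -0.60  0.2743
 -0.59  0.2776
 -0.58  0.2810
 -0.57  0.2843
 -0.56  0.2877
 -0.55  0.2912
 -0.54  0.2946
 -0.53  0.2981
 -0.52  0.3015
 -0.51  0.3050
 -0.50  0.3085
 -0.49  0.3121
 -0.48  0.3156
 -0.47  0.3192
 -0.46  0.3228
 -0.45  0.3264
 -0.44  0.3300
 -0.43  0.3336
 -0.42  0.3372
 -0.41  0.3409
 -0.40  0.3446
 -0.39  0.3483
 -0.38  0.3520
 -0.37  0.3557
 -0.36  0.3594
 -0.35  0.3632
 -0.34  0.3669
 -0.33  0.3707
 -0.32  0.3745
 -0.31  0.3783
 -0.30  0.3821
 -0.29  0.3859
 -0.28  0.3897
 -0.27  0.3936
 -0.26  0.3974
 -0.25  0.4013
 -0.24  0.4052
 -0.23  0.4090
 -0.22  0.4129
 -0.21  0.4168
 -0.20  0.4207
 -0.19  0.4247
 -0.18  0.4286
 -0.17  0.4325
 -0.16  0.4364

$28.54

T = 1;  σ√T = 0.4800
d₁ = [ln(300/250) + (0.021 + ½·0.48²)·1] / (σ√T) = (0.1823 + 0.1362) / 0.4800 = 0.6636 ≈ 0.66
d₂ = 0.6636 − 0.4800 = 0.1836 ≈ 0.18
exp(−rT) = exp(−0.021·1) = 0.9792
N(−d₂) = N(-0.18) = 0.4286;  N(−d₁) = N(-0.66) = 0.2546
P = 250·0.9792·0.4286 − 300·0.2546 = 104.9213 − 76.3800 = 28.5413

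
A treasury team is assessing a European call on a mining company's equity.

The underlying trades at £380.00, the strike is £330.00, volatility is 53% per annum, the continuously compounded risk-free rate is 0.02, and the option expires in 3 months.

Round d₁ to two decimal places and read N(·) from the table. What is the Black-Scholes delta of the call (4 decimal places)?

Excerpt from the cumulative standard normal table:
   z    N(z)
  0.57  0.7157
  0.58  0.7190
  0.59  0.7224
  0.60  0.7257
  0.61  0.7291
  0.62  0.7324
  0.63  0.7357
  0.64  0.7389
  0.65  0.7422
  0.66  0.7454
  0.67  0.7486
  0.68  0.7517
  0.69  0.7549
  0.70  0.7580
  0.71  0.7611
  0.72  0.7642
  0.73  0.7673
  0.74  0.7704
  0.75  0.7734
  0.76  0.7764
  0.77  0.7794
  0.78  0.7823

σ√T = 0.53 × 0.5000 = 0.2650
ln(S/K) + (r + σ²/2)T = ln(380/330) + (0.02 + 0.53²/2)·0.25 = 0.1411 + 0.0401 = 0.1812
d₁ = 0.1812 / 0.2650 = 0.6837 ⇒ 0.68
N(d₁) = N(0.68) = 0.7517
Δ_call = N(d₁) = 0.7517

0.7517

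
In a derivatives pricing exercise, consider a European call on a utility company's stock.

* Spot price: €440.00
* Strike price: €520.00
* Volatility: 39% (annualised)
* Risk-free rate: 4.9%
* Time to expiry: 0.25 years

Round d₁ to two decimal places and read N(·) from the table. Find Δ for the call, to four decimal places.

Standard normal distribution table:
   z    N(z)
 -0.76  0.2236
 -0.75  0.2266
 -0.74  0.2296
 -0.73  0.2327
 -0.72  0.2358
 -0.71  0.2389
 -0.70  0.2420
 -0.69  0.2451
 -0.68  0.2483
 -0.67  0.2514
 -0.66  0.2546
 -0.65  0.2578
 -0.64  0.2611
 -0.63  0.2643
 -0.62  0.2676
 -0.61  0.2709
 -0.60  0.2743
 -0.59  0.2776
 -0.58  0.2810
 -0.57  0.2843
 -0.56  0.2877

σ√T = 0.39·√0.25 = 0.1950
d₁ = [ln(440/520) + (0.049 + ½·0.39²)·0.25] / (σ√T) = (-0.1671 + 0.0313) / 0.1950 = -0.6964 → -0.70
N(d₁) = N(-0.70) = 0.2420
Δ_call = N(d₁) = 0.2420

0.2420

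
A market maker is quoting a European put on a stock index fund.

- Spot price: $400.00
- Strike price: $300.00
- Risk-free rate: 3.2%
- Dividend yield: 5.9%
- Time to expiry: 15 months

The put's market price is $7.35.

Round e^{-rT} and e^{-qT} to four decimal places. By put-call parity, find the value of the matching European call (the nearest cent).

$90.67

exp(−qT) = exp(−0.059·1.25) = 0.9289;  exp(−rT) = exp(−0.032·1.25) = 0.9608
Put-call parity: C − P = S·e^(−qT) − K·e^(−rT) = 400·0.9289 − 300·0.9608 = 371.5600 − 288.2400 = 83.3200
C = P + (C − P) = 7.35 + (83.3200) = 90.6700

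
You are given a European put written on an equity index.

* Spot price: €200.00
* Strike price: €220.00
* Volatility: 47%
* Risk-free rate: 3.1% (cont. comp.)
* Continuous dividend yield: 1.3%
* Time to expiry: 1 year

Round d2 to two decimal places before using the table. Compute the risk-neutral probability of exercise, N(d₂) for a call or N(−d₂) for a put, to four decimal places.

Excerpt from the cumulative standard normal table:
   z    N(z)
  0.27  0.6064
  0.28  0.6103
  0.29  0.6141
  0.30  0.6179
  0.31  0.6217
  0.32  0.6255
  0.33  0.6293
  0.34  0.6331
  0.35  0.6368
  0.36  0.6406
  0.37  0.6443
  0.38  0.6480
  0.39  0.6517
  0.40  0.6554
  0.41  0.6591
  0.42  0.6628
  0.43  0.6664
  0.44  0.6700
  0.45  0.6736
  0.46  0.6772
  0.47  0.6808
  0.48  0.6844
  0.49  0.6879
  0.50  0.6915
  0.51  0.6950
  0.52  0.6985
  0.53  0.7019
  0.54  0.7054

σ√T = 0.47·√1 = 0.4700
d₁ = [ln(200/220) + (0.031 − 0.013 + 0.47²/2)·1] / 0.4700 = [-0.0953 + 0.1285] / 0.4700 = 0.0705 ≈ 0.07
d₂ = d₁ − σ√T = 0.0705 − 0.4700 = -0.3995 ≈ -0.40
Pr(exercise) under Q = N(−d₂) = N(0.40) = 0.6554

0.6554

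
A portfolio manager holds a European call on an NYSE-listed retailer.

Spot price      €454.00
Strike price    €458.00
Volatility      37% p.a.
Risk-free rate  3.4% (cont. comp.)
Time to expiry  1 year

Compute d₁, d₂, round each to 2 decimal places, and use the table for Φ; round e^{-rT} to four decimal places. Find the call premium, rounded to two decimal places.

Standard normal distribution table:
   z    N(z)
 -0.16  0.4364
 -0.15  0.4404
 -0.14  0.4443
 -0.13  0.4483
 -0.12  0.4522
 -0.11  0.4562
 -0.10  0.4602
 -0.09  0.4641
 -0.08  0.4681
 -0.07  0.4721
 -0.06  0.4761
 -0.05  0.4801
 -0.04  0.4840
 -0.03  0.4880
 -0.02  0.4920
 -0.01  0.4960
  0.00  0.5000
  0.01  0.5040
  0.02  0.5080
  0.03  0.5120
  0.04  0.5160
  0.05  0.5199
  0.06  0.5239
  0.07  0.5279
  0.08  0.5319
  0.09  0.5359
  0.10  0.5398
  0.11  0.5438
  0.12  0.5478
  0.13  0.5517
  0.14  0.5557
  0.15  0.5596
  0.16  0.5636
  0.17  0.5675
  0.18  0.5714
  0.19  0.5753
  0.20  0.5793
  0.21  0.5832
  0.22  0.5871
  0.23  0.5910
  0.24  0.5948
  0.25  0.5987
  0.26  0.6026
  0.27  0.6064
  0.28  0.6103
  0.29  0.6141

€71.62

T = 1;  σ√T = 0.3700
d₁ = [ln(454/458) + (0.034 + ½·0.37²)·1] / (σ√T) = (-0.0088 + 0.1024) / 0.3700 = 0.2532 → 0.25
d₂ = 0.2532 − 0.3700 = -0.1168 → -0.12
exp(−rT) = exp(−0.034·1) = 0.9666
N(d₁) = N(0.25) = 0.5987;  N(d₂) = N(-0.12) = 0.4522
C = 454·0.5987 − 458·0.9666·0.4522 = 271.8098 − 200.1902 = 71.6196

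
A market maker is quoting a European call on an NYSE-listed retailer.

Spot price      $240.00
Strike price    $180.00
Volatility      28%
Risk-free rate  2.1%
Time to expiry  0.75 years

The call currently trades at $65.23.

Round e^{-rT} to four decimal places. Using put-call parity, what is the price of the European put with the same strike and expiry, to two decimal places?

$2.42

e^(−rT) = e^(−0.021·0.75) = 0.9844
Put-call parity: C − P = S − K·e^(−rT) = 240 − 180·0.9844 = 240 − 177.1920 = 62.8080
P = C − (C − P) = 65.23 − (62.8080) = 2.4220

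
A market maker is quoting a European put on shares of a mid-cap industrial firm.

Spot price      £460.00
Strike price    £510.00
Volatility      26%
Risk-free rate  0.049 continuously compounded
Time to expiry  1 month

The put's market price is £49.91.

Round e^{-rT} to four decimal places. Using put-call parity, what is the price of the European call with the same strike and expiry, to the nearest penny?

£2.00

e^(−rT) = e^(−0.049·0.08333) = 0.9959
Put-call parity: C − P = S − K·e^(−rT) = 460 − 510·0.9959 = 460 − 507.9090 = -47.9090
C = P + (C − P) = 49.91 + (-47.9090) = 2.0010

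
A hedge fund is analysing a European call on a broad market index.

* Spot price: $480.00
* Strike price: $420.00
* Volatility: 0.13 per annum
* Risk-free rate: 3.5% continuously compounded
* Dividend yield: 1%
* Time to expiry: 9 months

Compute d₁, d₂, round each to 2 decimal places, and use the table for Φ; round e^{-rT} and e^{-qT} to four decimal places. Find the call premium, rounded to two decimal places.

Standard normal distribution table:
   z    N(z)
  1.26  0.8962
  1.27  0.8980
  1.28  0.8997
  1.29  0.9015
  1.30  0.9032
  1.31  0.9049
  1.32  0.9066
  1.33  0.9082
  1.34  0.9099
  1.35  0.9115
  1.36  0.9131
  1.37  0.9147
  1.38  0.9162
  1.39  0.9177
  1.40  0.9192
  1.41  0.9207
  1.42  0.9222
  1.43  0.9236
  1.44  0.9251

T = 0.75;  σ√T = 0.1126
d₁ = [ln(480/420) + (0.035 − 0.01 + ½·0.13²)·0.75] / (σ√T) = (0.1335 + 0.0251) / 0.1126 = 1.4089 ≈ 1.41
d₂ = 1.4089 − 0.1126 = 1.2963 ≈ 1.30
exp(−qT) = exp(−0.01·0.75) = 0.9925;  exp(−rT) = exp(−0.035·0.75) = 0.9741
N(d₁) = N(1.41) = 0.9207;  N(d₂) = N(1.30) = 0.9032
C = 480·0.9925·0.9207 − 420·0.9741·0.9032 = 438.6215 − 369.5190 = 69.1025

$69.10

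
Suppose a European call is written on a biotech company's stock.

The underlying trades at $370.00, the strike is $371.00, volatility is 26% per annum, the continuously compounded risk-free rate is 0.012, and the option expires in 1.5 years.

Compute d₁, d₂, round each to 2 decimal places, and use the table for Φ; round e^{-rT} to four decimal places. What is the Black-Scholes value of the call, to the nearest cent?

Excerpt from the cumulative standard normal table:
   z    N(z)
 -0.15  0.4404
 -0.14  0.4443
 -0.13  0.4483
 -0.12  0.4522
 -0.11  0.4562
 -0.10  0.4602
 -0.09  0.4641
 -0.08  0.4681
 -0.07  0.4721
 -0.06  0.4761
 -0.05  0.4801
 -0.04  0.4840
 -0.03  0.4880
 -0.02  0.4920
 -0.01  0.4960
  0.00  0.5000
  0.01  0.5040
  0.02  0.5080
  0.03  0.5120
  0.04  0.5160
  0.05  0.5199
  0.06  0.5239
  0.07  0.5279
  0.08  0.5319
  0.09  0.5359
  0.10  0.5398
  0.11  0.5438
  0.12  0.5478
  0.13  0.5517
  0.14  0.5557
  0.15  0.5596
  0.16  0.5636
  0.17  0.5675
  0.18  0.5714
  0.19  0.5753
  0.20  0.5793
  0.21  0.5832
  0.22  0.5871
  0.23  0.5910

$49.55

σ√T = 0.26·√1.5 = 0.3184
d₁ = [ln(370/371) + (0.012 + ½·0.26²)·1.5] / (σ√T) = (-0.0027 + 0.0687) / 0.3184 = 0.2073 ⇒ 0.21
d₂ = 0.2073 − 0.3184 = -0.1112 ⇒ -0.11
e^(−rT) = e^(−0.012·1.5) = 0.9822
N(d₁) = N(0.21) = 0.5832;  N(d₂) = N(-0.11) = 0.4562
C = 370·0.5832 − 371·0.9822·0.4562 = 215.7840 − 166.2375 = 49.5465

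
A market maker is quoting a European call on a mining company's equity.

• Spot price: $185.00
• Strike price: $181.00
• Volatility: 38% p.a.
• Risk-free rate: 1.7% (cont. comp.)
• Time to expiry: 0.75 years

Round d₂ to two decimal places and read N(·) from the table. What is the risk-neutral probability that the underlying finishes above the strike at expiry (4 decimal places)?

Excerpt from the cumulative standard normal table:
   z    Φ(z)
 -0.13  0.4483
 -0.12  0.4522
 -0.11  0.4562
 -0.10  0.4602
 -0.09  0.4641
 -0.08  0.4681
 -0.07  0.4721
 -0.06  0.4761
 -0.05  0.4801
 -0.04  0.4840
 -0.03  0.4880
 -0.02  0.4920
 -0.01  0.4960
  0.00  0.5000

0.4761

σ√T = 0.38·√0.75 = 0.3291
d₁ = [ln(185/181) + (0.017 + 0.38²/2)·0.75] / 0.3291 = [0.0219 + 0.0669] / 0.3291 = 0.2697 ⇒ 0.27
d₂ = d₁ − σ√T = 0.2697 − 0.3291 = -0.0594 ⇒ -0.06
Risk-neutral Pr[S_T > K] = N(d₂) = N(-0.06) = 0.4761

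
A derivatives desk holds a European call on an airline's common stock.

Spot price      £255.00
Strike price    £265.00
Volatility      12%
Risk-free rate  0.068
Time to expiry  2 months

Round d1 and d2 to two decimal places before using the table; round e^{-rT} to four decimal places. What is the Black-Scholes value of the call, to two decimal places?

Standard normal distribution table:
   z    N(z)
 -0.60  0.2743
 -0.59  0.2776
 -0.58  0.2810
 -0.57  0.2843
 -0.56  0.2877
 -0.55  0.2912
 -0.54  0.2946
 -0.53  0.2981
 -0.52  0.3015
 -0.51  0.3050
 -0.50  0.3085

σ√T = 0.12·√0.1667 = 0.0490
d₁ = [ln(255/265) + (0.068 + 0.12²/2)·0.1667] / 0.0490 = [-0.0385 + 0.0125] / 0.0490 = -0.5294 ⇒ -0.53
d₂ = d₁ − σ√T = -0.5294 − 0.0490 = -0.5783 ⇒ -0.58
exp(−rT) = exp(−0.068·0.1667) = 0.9887
N(d₁) = N(-0.53) = 0.2981;  N(d₂) = N(-0.58) = 0.2810
C = 255·0.2981 − 265·0.9887·0.2810 = 76.0155 − 73.6235 = 2.3920

£2.39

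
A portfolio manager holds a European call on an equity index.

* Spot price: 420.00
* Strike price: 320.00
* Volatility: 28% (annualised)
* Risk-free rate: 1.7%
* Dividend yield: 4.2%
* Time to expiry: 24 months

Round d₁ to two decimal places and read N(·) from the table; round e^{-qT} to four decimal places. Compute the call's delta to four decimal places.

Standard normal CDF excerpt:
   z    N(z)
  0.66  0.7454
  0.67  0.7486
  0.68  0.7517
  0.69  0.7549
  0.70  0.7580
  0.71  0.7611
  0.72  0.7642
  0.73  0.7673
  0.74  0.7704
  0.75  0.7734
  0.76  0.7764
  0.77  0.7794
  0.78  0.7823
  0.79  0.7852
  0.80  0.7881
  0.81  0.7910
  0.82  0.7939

0.7138

σ√T = 0.28 × 1.4142 = 0.3960
d₁ = [ln(420/320) + (0.017 − 0.042 + 0.28²/2)·2] / 0.3960 = [0.2719 + 0.0284] / 0.3960 = 0.7585 ≈ 0.76
N(d₁) = N(0.76) = 0.7764
Δ_call = exp(−qT)·N(d₁) = 0.9194·0.7764 = 0.7138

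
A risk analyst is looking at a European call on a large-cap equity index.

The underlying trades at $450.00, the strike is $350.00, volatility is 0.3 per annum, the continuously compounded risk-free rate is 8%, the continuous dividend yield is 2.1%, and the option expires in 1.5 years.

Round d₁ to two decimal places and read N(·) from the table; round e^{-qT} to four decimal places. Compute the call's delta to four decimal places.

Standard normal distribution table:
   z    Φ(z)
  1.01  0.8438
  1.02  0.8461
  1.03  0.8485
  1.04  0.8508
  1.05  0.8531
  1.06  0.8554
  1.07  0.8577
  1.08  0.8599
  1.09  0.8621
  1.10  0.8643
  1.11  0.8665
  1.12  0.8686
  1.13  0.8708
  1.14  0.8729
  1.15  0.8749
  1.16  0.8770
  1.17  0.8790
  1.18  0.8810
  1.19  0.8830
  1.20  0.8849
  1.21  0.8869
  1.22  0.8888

0.8396

T = 1.5;  σ√T = 0.3674
d₁ = [ln(450/350) + (0.08 − 0.021 + 0.3²/2)·1.5] / 0.3674 = [0.2513 + 0.1560] / 0.3674 = 1.1086 ⇒ 1.11
N(d₁) = N(1.11) = 0.8665
Δ_call = exp(−qT)·N(d₁) = 0.9690·0.8665 = 0.8396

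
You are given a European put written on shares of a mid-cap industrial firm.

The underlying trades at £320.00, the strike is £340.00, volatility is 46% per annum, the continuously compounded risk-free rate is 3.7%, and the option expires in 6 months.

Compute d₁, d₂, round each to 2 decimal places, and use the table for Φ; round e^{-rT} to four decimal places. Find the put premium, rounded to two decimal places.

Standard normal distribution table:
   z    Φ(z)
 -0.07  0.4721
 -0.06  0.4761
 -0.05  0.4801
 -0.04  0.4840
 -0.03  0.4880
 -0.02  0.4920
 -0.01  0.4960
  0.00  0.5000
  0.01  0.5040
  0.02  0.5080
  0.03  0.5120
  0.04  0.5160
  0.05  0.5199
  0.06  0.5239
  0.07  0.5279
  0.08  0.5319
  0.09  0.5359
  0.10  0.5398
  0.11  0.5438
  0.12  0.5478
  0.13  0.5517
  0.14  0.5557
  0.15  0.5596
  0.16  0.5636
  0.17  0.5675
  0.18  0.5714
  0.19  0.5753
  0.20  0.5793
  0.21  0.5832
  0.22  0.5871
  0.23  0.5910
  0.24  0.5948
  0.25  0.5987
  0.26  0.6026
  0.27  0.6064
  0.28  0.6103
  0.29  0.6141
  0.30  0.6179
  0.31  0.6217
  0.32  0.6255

σ√T = 0.46·√0.5 = 0.3253
ln(S/K) + (r + σ²/2)T = ln(320/340) + (0.037 + 0.46²/2)·0.5 = -0.0606 + 0.0714 = 0.0108
d₁ = 0.0108 / 0.3253 = 0.0331 → 0.03
d₂ = d₁ − σ√T = 0.0331 − 0.3253 = -0.2921 → -0.29
exp(−rT) = exp(−0.037·0.5) = 0.9817
P = 340·0.9817·N(0.29) − 320·N(-0.03) = 340·0.9817·0.6141 − 320·0.4880 = 204.9731 − 156.1600 = 48.8131

£48.81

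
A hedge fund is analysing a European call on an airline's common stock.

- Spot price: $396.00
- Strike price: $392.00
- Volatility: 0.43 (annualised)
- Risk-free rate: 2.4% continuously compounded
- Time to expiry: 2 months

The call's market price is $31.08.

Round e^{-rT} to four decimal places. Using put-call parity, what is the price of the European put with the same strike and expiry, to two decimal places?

$25.51

e^(−rT) = e^(−0.024·0.1667) = 0.9960
Put-call parity: C − P = S − K·e^(−rT) = 396 − 392·0.9960 = 396 − 390.4320 = 5.5680
P = C − (C − P) = 31.08 − (5.5680) = 25.5120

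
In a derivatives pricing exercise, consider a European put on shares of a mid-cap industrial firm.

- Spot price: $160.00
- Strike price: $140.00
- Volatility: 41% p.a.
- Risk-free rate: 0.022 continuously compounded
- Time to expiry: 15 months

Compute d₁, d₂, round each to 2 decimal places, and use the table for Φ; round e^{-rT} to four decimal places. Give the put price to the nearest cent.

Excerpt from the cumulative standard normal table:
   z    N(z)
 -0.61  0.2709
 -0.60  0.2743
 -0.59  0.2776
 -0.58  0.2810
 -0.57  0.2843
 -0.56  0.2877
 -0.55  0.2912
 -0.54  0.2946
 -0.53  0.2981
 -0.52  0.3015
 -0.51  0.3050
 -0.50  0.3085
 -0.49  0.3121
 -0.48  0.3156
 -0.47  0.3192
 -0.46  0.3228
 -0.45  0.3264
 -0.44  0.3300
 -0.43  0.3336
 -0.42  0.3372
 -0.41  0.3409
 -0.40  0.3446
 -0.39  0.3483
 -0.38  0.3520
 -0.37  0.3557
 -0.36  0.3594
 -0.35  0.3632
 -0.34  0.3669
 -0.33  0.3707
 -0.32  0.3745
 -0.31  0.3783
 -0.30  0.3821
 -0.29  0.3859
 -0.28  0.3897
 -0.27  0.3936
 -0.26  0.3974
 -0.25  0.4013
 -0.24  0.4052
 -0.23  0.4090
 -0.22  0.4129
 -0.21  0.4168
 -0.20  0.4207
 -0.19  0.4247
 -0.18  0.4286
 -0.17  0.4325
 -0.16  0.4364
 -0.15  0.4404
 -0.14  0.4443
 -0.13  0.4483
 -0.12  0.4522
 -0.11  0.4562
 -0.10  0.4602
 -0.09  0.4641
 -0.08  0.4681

$16.63

T = 1.25;  σ√T = 0.4584
d₁ = [ln(160/140) + (0.022 + ½·0.41²)·1.25] / (σ√T) = (0.1335 + 0.1326) / 0.4584 = 0.5805 ≈ 0.58
d₂ = 0.5805 − 0.4584 = 0.1221 ≈ 0.12
e^(−rT) = e^(−0.022·1.25) = 0.9729
P = 140·0.9729·N(-0.12) − 160·N(-0.58) = 140·0.9729·0.4522 − 160·0.2810 = 61.5924 − 44.9600 = 16.6324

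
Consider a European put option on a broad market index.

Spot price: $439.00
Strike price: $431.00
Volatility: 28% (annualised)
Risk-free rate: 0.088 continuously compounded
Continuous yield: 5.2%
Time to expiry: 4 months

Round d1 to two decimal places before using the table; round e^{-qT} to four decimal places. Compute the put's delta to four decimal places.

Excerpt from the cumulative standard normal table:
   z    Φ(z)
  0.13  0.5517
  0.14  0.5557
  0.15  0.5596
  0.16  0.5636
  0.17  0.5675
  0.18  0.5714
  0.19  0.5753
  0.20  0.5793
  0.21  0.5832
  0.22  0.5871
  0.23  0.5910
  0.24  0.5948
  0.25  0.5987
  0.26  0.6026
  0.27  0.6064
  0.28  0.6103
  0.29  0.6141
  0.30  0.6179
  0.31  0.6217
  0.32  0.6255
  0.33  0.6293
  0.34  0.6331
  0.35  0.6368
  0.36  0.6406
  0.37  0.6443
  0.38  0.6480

-0.3868

σ√T = 0.28·√0.3333 = 0.1617
d₁ = [ln(439/431) + (0.088 − 0.052 + ½·0.28²)·0.3333] / (σ√T) = (0.0184 + 0.0251) / 0.1617 = 0.2688 → 0.27
N(d₁) = N(0.27) = 0.6064
Δ_put = exp(−qT)·(N(d₁) − 1) = 0.9828·(0.6064 − 1) = -0.3868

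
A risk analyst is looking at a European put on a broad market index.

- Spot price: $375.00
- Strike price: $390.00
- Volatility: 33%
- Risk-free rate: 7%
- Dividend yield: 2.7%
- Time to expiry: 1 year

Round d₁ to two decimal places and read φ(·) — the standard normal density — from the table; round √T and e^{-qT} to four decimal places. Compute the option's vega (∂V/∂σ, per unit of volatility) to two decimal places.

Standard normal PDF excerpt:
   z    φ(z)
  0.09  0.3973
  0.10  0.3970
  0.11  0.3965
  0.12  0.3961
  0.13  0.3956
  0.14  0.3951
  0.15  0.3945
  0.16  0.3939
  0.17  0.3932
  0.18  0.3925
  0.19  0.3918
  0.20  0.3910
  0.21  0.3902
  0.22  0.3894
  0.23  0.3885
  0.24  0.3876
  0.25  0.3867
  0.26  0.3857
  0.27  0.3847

σ√T = 0.33 × 1.0000 = 0.3300
ln(S/K) + (r − q + σ²/2)T = ln(375/390) + (0.07 − 0.027 + 0.33²/2)·1 = -0.0392 + 0.0975 = 0.0582
d₁ = 0.0582 / 0.3300 = 0.1765 ⇒ 0.18
√T = √1 = 1.0000
φ(d₁) = φ(0.18) = 0.3925
e^(−qT) = e^(−0.027·1) = 0.9734
vega = S·e^(−qT)·φ(d₁)·√T = 375·0.9734·0.3925·1.0000 = 143.2723

143.27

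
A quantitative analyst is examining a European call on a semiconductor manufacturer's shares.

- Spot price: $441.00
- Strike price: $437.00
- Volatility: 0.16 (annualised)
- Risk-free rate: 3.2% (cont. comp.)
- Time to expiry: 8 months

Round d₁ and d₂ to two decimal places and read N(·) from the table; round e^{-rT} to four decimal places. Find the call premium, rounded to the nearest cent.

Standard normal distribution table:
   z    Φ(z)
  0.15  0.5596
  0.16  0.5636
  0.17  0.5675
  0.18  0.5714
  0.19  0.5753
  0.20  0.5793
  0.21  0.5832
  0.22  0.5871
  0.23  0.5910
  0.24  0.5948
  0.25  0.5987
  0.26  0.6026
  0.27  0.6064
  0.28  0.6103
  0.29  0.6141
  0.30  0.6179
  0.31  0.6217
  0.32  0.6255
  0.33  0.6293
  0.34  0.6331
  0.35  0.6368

$29.73

T = 0.6667;  σ√T = 0.1306
d₁ = [ln(441/437) + (0.032 + 0.16²/2)·0.6667] / 0.1306 = [0.0091 + 0.0299] / 0.1306 = 0.2984 which rounds to 0.30
d₂ = d₁ − σ√T = 0.2984 − 0.1306 = 0.1677 which rounds to 0.17
exp(−rT) = exp(−0.032·0.6667) = 0.9789
N(d₁) = N(0.30) = 0.6179;  N(d₂) = N(0.17) = 0.5675
C = 441·0.6179 − 437·0.9789·0.5675 = 272.4939 − 242.7648 = 29.7291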